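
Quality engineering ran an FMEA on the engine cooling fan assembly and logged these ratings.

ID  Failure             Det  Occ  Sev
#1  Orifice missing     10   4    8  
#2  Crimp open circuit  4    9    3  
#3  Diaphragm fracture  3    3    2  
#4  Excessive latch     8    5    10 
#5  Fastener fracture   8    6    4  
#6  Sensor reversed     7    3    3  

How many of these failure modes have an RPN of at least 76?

RPN = Severity × Occurrence × Detection:
  #1: 8 × 4 × 10 = 320
  #2: 3 × 9 × 4 = 108
  #3: 2 × 3 × 3 = 18
  #4: 10 × 5 × 8 = 400
  #5: 4 × 6 × 8 = 192
  #6: 3 × 3 × 7 = 63
Modes with RPN ≥ 76: #1 (320), #2 (108), #4 (400), #5 (192) → 4.

4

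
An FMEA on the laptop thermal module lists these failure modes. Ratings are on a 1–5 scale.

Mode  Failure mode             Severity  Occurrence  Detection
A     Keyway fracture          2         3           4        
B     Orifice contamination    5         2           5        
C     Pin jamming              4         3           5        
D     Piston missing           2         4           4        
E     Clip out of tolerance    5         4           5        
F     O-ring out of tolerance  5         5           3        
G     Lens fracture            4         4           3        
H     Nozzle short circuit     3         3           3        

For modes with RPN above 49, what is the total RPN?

RPN = Severity × Occurrence × Detection:
  A: 2 × 3 × 4 = 24
  B: 5 × 2 × 5 = 50
  C: 4 × 3 × 5 = 60
  D: 2 × 4 × 4 = 32
  E: 5 × 4 × 5 = 100
  F: 5 × 5 × 3 = 75
  G: 4 × 4 × 3 = 48
  H: 3 × 3 × 3 = 27
RPN > 49: B (50), C (60), E (100), F (75).
Sum: 50 + 60 + 100 + 75 = 285.

285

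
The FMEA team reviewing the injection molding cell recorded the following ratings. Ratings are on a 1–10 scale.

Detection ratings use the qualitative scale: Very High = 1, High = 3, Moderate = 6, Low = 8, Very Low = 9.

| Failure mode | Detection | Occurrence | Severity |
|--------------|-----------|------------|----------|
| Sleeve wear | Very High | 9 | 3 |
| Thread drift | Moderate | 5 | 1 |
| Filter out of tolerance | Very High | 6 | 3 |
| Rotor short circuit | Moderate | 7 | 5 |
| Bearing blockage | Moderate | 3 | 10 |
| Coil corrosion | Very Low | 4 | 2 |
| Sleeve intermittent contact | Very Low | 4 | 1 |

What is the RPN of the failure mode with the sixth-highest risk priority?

RPN = Severity × Occurrence × Detection:
  Sleeve wear: 3 × 9 × 1 = 27
  Thread drift: 1 × 5 × 6 = 30
  Filter out of tolerance: 3 × 6 × 1 = 18
  Rotor short circuit: 5 × 7 × 6 = 210
  Bearing blockage: 10 × 3 × 6 = 180
  Coil corrosion: 2 × 4 × 9 = 72
  Sleeve intermittent contact: 1 × 4 × 9 = 36
Sorted descending: 210, 180, 72, 36, 30, 27, 18.
The sixth-highest RPN is 27 (Sleeve wear).

27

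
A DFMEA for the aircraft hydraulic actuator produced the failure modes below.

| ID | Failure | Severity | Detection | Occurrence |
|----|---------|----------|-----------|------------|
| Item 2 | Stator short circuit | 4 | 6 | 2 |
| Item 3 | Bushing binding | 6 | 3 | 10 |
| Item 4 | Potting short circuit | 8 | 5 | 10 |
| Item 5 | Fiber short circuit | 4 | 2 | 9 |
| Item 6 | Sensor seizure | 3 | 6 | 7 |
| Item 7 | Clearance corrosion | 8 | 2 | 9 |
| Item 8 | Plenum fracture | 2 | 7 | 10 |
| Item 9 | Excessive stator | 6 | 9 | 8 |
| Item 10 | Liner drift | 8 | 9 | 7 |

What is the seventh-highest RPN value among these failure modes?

RPN = Severity × Occurrence × Detection:
  Item 2: 4 × 2 × 6 = 48
  Item 3: 6 × 10 × 3 = 180
  Item 4: 8 × 10 × 5 = 400
  Item 5: 4 × 9 × 2 = 72
  Item 6: 3 × 7 × 6 = 126
  Item 7: 8 × 9 × 2 = 144
  Item 8: 2 × 10 × 7 = 140
  Item 9: 6 × 8 × 9 = 432
  Item 10: 8 × 7 × 9 = 504
Sorted descending: 504, 432, 400, 180, 144, 140, 126, 72, 48.
The seventh-highest RPN is 126 (Item 6).

126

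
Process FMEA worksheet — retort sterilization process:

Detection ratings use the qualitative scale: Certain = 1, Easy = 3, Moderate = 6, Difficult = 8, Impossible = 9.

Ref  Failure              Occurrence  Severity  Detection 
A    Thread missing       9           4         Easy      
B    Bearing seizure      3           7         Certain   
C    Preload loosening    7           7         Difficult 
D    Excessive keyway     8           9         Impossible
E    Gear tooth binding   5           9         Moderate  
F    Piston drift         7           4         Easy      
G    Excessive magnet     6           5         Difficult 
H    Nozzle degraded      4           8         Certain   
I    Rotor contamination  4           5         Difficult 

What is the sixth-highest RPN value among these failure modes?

108

RPN = Severity × Occurrence × Detection:
  A: 4 × 9 × 3 = 108
  B: 7 × 3 × 1 = 21
  C: 7 × 7 × 8 = 392
  D: 9 × 8 × 9 = 648
  E: 9 × 5 × 6 = 270
  F: 4 × 7 × 3 = 84
  G: 5 × 6 × 8 = 240
  H: 8 × 4 × 1 = 32
  I: 5 × 4 × 8 = 160
Sorted descending: 648, 392, 270, 240, 160, 108, 84, 32, 21.
The sixth-highest RPN is 108 (A).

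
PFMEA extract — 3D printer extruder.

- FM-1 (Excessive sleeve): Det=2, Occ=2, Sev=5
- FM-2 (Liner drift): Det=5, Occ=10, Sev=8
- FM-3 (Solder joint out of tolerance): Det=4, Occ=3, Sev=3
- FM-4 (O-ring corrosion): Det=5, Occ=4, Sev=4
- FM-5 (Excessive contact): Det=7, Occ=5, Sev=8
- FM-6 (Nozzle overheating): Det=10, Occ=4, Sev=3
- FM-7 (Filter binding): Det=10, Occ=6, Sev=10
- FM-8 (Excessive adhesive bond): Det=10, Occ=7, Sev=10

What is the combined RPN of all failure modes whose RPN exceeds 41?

RPN = Severity × Occurrence × Detection:
  FM-1: 5 × 2 × 2 = 20
  FM-2: 8 × 10 × 5 = 400
  FM-3: 3 × 3 × 4 = 36
  FM-4: 4 × 4 × 5 = 80
  FM-5: 8 × 5 × 7 = 280
  FM-6: 3 × 4 × 10 = 120
  FM-7: 10 × 6 × 10 = 600
  FM-8: 10 × 7 × 10 = 700
RPN > 41: FM-2 (400), FM-4 (80), FM-5 (280), FM-6 (120), FM-7 (600), FM-8 (700).
Sum: 400 + 80 + 280 + 120 + 600 + 700 = 2180.

2180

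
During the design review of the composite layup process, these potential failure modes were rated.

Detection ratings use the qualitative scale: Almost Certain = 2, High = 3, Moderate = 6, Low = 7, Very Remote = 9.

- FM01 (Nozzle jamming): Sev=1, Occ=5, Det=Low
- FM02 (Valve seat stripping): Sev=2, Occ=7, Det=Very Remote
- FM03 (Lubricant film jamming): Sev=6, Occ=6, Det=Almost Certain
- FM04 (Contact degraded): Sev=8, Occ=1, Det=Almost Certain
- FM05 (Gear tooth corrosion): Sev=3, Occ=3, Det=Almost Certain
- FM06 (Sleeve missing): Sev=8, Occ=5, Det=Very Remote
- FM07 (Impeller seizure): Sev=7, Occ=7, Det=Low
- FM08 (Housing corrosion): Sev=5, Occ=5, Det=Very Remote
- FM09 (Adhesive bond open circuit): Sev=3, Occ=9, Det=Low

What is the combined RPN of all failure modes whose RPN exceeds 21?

RPN = Severity × Occurrence × Detection:
  FM01: 1 × 5 × 7 = 35
  FM02: 2 × 7 × 9 = 126
  FM03: 6 × 6 × 2 = 72
  FM04: 8 × 1 × 2 = 16
  FM05: 3 × 3 × 2 = 18
  FM06: 8 × 5 × 9 = 360
  FM07: 7 × 7 × 7 = 343
  FM08: 5 × 5 × 9 = 225
  FM09: 3 × 9 × 7 = 189
RPN > 21: FM01 (35), FM02 (126), FM03 (72), FM06 (360), FM07 (343), FM08 (225), FM09 (189).
Sum: 35 + 126 + 72 + 360 + 343 + 225 + 189 = 1350.

1350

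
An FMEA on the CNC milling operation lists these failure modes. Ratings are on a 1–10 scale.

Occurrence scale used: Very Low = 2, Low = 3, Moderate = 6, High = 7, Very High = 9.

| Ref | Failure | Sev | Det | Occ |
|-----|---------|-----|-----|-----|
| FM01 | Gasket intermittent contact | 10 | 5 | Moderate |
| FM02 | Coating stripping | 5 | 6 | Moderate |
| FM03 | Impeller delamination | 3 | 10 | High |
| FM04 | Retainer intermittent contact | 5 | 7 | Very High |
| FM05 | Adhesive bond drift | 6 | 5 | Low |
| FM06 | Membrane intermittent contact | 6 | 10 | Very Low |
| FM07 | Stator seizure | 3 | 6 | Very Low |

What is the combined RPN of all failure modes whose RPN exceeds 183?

825

RPN = Severity × Occurrence × Detection:
  FM01: 10 × 6 × 5 = 300
  FM02: 5 × 6 × 6 = 180
  FM03: 3 × 7 × 10 = 210
  FM04: 5 × 9 × 7 = 315
  FM05: 6 × 3 × 5 = 90
  FM06: 6 × 2 × 10 = 120
  FM07: 3 × 2 × 6 = 36
RPN > 183: FM01 (300), FM03 (210), FM04 (315).
Sum: 300 + 210 + 315 = 825.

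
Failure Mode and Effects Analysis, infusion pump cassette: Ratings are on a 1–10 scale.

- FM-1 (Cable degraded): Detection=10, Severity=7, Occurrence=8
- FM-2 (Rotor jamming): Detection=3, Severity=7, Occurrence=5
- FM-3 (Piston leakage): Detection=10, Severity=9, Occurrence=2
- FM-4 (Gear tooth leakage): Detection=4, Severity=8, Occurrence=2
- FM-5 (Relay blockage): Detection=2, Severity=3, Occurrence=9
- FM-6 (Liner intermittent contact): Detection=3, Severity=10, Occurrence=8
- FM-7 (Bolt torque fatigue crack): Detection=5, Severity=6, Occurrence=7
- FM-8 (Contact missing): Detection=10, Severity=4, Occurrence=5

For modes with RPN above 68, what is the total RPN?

1495

RPN = Severity × Occurrence × Detection:
  FM-1: 7 × 8 × 10 = 560
  FM-2: 7 × 5 × 3 = 105
  FM-3: 9 × 2 × 10 = 180
  FM-4: 8 × 2 × 4 = 64
  FM-5: 3 × 9 × 2 = 54
  FM-6: 10 × 8 × 3 = 240
  FM-7: 6 × 7 × 5 = 210
  FM-8: 4 × 5 × 10 = 200
RPN > 68: FM-1 (560), FM-2 (105), FM-3 (180), FM-6 (240), FM-7 (210), FM-8 (200).
Sum: 560 + 105 + 180 + 240 + 210 + 200 = 1495.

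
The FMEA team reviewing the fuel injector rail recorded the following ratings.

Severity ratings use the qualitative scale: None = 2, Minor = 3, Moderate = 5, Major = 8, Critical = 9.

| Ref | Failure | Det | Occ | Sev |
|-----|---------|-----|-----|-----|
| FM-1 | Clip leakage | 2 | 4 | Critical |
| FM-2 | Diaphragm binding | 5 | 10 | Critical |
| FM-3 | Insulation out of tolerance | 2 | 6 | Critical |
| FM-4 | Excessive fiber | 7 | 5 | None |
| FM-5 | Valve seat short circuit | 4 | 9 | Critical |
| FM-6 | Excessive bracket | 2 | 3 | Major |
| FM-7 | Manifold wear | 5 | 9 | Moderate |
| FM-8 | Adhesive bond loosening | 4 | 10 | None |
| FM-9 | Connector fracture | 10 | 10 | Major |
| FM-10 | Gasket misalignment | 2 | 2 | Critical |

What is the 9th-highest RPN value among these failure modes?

RPN = Severity × Occurrence × Detection:
  FM-1: 9 × 4 × 2 = 72
  FM-2: 9 × 10 × 5 = 450
  FM-3: 9 × 6 × 2 = 108
  FM-4: 2 × 5 × 7 = 70
  FM-5: 9 × 9 × 4 = 324
  FM-6: 8 × 3 × 2 = 48
  FM-7: 5 × 9 × 5 = 225
  FM-8: 2 × 10 × 4 = 80
  FM-9: 8 × 10 × 10 = 800
  FM-10: 9 × 2 × 2 = 36
Sorted descending: 800, 450, 324, 225, 108, 80, 72, 70, 48, 36.
The 9th-highest RPN is 48 (FM-6).

48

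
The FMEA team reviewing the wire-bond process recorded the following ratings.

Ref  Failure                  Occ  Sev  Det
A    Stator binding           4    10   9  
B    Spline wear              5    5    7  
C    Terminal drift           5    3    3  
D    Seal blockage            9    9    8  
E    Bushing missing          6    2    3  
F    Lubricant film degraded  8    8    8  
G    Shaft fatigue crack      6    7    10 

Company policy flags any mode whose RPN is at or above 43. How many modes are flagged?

6

RPN = Severity × Occurrence × Detection:
  A: 10 × 4 × 9 = 360
  B: 5 × 5 × 7 = 175
  C: 3 × 5 × 3 = 45
  D: 9 × 9 × 8 = 648
  E: 2 × 6 × 3 = 36
  F: 8 × 8 × 8 = 512
  G: 7 × 6 × 10 = 420
Modes with RPN ≥ 43: A (360), B (175), C (45), D (648), F (512), G (420) → 6.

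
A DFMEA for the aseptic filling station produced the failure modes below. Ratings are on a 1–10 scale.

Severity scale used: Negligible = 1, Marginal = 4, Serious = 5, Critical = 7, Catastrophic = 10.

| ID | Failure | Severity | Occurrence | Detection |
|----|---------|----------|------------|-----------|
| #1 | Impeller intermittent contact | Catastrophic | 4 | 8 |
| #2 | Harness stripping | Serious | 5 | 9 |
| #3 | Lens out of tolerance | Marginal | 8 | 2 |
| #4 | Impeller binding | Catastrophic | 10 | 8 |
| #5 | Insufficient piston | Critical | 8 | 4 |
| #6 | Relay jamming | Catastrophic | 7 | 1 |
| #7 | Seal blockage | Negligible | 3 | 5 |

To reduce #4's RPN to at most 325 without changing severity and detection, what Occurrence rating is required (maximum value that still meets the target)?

4

#4: S=10, O=10, D=8 → current RPN = 800.
Fixed product = 80. Need 80 × O ≤ 325, so O ≤ 325/80 = 4.06.
Maximum integer Occurrence rating = 4 (gives RPN 320; O=5 would give 400 > 325).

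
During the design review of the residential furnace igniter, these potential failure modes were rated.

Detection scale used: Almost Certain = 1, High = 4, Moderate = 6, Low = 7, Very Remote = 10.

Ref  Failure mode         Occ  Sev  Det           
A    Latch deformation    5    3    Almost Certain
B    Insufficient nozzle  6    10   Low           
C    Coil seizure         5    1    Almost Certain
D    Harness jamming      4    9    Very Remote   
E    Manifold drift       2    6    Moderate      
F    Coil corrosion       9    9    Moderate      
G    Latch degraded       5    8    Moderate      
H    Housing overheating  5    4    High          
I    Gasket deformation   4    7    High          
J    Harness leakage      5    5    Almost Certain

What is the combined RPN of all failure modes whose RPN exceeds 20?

1795

RPN = Severity × Occurrence × Detection:
  A: 3 × 5 × 1 = 15
  B: 10 × 6 × 7 = 420
  C: 1 × 5 × 1 = 5
  D: 9 × 4 × 10 = 360
  E: 6 × 2 × 6 = 72
  F: 9 × 9 × 6 = 486
  G: 8 × 5 × 6 = 240
  H: 4 × 5 × 4 = 80
  I: 7 × 4 × 4 = 112
  J: 5 × 5 × 1 = 25
RPN > 20: B (420), D (360), E (72), F (486), G (240), H (80), I (112), J (25).
Sum: 420 + 360 + 72 + 486 + 240 + 80 + 112 + 25 = 1795.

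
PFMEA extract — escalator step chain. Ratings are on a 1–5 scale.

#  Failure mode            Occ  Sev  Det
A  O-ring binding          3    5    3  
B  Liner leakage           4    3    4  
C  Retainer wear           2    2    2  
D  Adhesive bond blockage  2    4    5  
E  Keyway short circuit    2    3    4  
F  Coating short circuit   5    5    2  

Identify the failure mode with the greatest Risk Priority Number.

RPN = Severity × Occurrence × Detection:
  A: 5 × 3 × 3 = 45
  B: 3 × 4 × 4 = 48
  C: 2 × 2 × 2 = 8
  D: 4 × 2 × 5 = 40
  E: 3 × 2 × 4 = 24
  F: 5 × 5 × 2 = 50
Highest RPN is 50 → F.

F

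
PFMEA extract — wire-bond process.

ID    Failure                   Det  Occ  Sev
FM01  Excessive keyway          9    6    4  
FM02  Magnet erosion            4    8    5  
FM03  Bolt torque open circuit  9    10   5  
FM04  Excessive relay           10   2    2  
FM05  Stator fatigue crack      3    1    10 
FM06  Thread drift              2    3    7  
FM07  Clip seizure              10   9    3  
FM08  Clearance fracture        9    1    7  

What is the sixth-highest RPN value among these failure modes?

42

RPN = Severity × Occurrence × Detection:
  FM01: 4 × 6 × 9 = 216
  FM02: 5 × 8 × 4 = 160
  FM03: 5 × 10 × 9 = 450
  FM04: 2 × 2 × 10 = 40
  FM05: 10 × 1 × 3 = 30
  FM06: 7 × 3 × 2 = 42
  FM07: 3 × 9 × 10 = 270
  FM08: 7 × 1 × 9 = 63
Sorted descending: 450, 270, 216, 160, 63, 42, 40, 30.
The sixth-highest RPN is 42 (FM06).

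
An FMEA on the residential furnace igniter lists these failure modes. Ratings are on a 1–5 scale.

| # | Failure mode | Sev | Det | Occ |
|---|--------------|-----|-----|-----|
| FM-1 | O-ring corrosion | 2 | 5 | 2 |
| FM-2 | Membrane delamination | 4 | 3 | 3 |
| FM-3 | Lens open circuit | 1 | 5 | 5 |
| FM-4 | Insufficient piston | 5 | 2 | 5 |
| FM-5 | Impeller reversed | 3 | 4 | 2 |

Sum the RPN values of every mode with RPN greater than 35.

RPN = Severity × Occurrence × Detection:
  FM-1: 2 × 2 × 5 = 20
  FM-2: 4 × 3 × 3 = 36
  FM-3: 1 × 5 × 5 = 25
  FM-4: 5 × 5 × 2 = 50
  FM-5: 3 × 2 × 4 = 24
RPN > 35: FM-2 (36), FM-4 (50).
Sum: 36 + 50 = 86.

86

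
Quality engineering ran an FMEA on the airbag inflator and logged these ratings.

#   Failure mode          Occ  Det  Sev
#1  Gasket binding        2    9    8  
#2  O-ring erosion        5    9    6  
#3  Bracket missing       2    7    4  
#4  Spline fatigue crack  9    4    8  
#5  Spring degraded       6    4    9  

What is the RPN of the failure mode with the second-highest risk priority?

RPN = Severity × Occurrence × Detection:
  #1: 8 × 2 × 9 = 144
  #2: 6 × 5 × 9 = 270
  #3: 4 × 2 × 7 = 56
  #4: 8 × 9 × 4 = 288
  #5: 9 × 6 × 4 = 216
Sorted descending: 288, 270, 216, 144, 56.
The second-highest RPN is 270 (#2).

270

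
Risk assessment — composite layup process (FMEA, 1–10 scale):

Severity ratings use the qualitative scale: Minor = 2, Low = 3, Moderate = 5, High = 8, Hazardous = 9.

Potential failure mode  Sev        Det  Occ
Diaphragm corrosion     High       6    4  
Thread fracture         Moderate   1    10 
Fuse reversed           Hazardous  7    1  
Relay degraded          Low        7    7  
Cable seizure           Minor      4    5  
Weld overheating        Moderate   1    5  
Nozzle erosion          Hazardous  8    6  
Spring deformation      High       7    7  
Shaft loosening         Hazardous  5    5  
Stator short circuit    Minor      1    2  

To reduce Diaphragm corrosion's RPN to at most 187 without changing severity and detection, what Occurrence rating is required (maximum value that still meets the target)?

3

Diaphragm corrosion: S=8, O=4, D=6 → current RPN = 192.
Fixed product = 48. Need 48 × O ≤ 187, so O ≤ 187/48 = 3.90.
Maximum integer Occurrence rating = 3 (gives RPN 144; O=4 would give 192 > 187).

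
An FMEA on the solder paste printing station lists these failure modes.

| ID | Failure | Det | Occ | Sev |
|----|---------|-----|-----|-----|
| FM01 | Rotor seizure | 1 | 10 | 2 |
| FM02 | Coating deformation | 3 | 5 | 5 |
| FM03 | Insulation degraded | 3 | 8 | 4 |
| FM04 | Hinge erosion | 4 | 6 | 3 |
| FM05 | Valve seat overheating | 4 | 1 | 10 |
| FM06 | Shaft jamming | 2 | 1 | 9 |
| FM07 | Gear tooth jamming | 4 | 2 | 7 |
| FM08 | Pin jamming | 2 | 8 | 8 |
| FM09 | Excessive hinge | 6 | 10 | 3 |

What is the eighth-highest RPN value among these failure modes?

RPN = Severity × Occurrence × Detection:
  FM01: 2 × 10 × 1 = 20
  FM02: 5 × 5 × 3 = 75
  FM03: 4 × 8 × 3 = 96
  FM04: 3 × 6 × 4 = 72
  FM05: 10 × 1 × 4 = 40
  FM06: 9 × 1 × 2 = 18
  FM07: 7 × 2 × 4 = 56
  FM08: 8 × 8 × 2 = 128
  FM09: 3 × 10 × 6 = 180
Sorted descending: 180, 128, 96, 75, 72, 56, 40, 20, 18.
The eighth-highest RPN is 20 (FM01).

20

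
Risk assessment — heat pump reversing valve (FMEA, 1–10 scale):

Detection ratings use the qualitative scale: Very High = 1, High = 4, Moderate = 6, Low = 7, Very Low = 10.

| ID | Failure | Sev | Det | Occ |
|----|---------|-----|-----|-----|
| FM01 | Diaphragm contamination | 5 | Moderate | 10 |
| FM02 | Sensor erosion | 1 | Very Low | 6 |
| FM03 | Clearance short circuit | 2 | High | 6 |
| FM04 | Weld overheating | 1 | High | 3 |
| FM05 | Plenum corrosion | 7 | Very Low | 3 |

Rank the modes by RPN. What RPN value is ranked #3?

RPN = Severity × Occurrence × Detection:
  FM01: 5 × 10 × 6 = 300
  FM02: 1 × 6 × 10 = 60
  FM03: 2 × 6 × 4 = 48
  FM04: 1 × 3 × 4 = 12
  FM05: 7 × 3 × 10 = 210
Sorted descending: 300, 210, 60, 48, 12.
The third-highest RPN is 60 (FM02).

60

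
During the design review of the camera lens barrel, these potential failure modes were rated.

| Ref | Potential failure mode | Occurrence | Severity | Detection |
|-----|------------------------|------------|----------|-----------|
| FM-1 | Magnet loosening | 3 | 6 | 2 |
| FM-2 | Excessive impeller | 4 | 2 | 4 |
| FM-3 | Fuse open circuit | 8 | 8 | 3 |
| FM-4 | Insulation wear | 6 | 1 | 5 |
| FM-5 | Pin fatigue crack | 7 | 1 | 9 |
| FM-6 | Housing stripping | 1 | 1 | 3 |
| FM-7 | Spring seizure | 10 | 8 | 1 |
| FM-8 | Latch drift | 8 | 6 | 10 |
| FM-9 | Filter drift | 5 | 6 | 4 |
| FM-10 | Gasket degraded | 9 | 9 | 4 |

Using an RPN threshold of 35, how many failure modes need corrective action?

RPN = Severity × Occurrence × Detection:
  FM-1: 6 × 3 × 2 = 36
  FM-2: 2 × 4 × 4 = 32
  FM-3: 8 × 8 × 3 = 192
  FM-4: 1 × 6 × 5 = 30
  FM-5: 1 × 7 × 9 = 63
  FM-6: 1 × 1 × 3 = 3
  FM-7: 8 × 10 × 1 = 80
  FM-8: 6 × 8 × 10 = 480
  FM-9: 6 × 5 × 4 = 120
  FM-10: 9 × 9 × 4 = 324
Modes with RPN ≥ 35: FM-1 (36), FM-3 (192), FM-5 (63), FM-7 (80), FM-8 (480), FM-9 (120), FM-10 (324) → 7.

7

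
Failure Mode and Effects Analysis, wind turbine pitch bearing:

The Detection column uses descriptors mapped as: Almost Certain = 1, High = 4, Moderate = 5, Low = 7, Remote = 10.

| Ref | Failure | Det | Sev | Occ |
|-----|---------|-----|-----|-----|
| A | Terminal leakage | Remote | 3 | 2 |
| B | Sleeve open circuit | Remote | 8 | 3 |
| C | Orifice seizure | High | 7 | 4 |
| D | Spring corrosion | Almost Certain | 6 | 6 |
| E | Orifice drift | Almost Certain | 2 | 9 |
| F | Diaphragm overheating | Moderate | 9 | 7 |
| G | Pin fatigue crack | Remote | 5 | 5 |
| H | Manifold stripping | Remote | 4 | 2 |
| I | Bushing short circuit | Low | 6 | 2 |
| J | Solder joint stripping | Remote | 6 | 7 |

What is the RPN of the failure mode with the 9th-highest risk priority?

36

RPN = Severity × Occurrence × Detection:
  A: 3 × 2 × 10 = 60
  B: 8 × 3 × 10 = 240
  C: 7 × 4 × 4 = 112
  D: 6 × 6 × 1 = 36
  E: 2 × 9 × 1 = 18
  F: 9 × 7 × 5 = 315
  G: 5 × 5 × 10 = 250
  H: 4 × 2 × 10 = 80
  I: 6 × 2 × 7 = 84
  J: 6 × 7 × 10 = 420
Sorted descending: 420, 315, 250, 240, 112, 84, 80, 60, 36, 18.
The 9th-highest RPN is 36 (D).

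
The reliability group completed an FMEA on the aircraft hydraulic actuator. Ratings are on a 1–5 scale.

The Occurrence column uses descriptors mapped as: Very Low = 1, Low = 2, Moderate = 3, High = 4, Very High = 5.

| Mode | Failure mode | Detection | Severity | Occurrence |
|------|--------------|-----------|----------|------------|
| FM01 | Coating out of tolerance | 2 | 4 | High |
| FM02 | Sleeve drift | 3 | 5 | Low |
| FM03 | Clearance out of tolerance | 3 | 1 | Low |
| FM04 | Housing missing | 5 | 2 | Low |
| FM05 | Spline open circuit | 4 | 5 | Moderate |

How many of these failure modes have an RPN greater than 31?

RPN = Severity × Occurrence × Detection:
  FM01: 4 × 4 × 2 = 32
  FM02: 5 × 2 × 3 = 30
  FM03: 1 × 2 × 3 = 6
  FM04: 2 × 2 × 5 = 20
  FM05: 5 × 3 × 4 = 60
Modes with RPN > 31: FM01 (32), FM05 (60) → 2.

2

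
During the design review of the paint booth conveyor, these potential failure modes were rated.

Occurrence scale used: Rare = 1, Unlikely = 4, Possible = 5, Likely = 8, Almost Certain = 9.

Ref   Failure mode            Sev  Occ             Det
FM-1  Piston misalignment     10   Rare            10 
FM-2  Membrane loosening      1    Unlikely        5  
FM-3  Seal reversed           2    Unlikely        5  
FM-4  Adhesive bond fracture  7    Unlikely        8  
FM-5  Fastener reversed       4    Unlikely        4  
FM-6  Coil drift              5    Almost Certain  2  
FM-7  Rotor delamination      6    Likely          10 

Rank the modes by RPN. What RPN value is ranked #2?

224

RPN = Severity × Occurrence × Detection:
  FM-1: 10 × 1 × 10 = 100
  FM-2: 1 × 4 × 5 = 20
  FM-3: 2 × 4 × 5 = 40
  FM-4: 7 × 4 × 8 = 224
  FM-5: 4 × 4 × 4 = 64
  FM-6: 5 × 9 × 2 = 90
  FM-7: 6 × 8 × 10 = 480
Sorted descending: 480, 224, 100, 90, 64, 40, 20.
The second-highest RPN is 224 (FM-4).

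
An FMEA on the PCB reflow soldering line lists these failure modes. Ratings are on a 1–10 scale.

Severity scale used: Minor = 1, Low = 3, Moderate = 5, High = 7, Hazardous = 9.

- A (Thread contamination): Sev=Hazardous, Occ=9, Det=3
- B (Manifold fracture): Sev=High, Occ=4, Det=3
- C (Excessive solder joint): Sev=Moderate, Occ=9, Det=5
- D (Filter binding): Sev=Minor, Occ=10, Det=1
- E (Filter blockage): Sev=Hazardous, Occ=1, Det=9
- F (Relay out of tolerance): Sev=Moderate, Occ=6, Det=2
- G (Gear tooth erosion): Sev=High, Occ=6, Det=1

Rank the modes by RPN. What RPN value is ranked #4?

RPN = Severity × Occurrence × Detection:
  A: 9 × 9 × 3 = 243
  B: 7 × 4 × 3 = 84
  C: 5 × 9 × 5 = 225
  D: 1 × 10 × 1 = 10
  E: 9 × 1 × 9 = 81
  F: 5 × 6 × 2 = 60
  G: 7 × 6 × 1 = 42
Sorted descending: 243, 225, 84, 81, 60, 42, 10.
The fourth-highest RPN is 81 (E).

81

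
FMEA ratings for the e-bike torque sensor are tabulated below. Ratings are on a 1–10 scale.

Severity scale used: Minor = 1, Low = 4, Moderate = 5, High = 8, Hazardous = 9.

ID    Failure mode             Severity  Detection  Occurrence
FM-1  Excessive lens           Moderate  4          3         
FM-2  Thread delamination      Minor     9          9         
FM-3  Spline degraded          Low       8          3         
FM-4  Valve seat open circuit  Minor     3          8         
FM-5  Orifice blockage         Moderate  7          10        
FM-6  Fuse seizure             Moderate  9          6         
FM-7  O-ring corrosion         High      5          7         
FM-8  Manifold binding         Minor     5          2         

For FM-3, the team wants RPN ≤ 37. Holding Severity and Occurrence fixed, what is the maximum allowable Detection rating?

FM-3: S=4, O=3, D=8 → current RPN = 96.
Fixed product = 12. Need 12 × D ≤ 37, so D ≤ 37/12 = 3.08.
Maximum integer Detection rating = 3 (gives RPN 36; D=4 would give 48 > 37).

3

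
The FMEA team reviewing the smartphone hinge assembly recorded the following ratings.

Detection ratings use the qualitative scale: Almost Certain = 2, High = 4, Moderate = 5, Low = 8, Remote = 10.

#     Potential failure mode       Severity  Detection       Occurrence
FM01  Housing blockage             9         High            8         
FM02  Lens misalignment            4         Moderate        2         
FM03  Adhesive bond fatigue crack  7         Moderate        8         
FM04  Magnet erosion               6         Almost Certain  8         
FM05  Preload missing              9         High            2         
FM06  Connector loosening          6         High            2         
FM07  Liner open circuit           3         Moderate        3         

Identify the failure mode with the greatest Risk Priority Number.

FM01

RPN = Severity × Occurrence × Detection:
  FM01: 9 × 8 × 4 = 288
  FM02: 4 × 2 × 5 = 40
  FM03: 7 × 8 × 5 = 280
  FM04: 6 × 8 × 2 = 96
  FM05: 9 × 2 × 4 = 72
  FM06: 6 × 2 × 4 = 48
  FM07: 3 × 3 × 5 = 45
Highest RPN is 288 → FM01.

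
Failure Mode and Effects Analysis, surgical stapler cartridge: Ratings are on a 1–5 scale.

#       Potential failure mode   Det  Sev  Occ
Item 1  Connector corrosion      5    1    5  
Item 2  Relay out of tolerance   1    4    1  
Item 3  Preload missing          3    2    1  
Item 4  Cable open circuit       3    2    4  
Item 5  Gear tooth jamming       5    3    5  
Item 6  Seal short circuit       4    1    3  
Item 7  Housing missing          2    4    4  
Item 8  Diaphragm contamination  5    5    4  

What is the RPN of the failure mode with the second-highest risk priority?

75

RPN = Severity × Occurrence × Detection:
  Item 1: 1 × 5 × 5 = 25
  Item 2: 4 × 1 × 1 = 4
  Item 3: 2 × 1 × 3 = 6
  Item 4: 2 × 4 × 3 = 24
  Item 5: 3 × 5 × 5 = 75
  Item 6: 1 × 3 × 4 = 12
  Item 7: 4 × 4 × 2 = 32
  Item 8: 5 × 4 × 5 = 100
Sorted descending: 100, 75, 32, 25, 24, 12, 6, 4.
The second-highest RPN is 75 (Item 5).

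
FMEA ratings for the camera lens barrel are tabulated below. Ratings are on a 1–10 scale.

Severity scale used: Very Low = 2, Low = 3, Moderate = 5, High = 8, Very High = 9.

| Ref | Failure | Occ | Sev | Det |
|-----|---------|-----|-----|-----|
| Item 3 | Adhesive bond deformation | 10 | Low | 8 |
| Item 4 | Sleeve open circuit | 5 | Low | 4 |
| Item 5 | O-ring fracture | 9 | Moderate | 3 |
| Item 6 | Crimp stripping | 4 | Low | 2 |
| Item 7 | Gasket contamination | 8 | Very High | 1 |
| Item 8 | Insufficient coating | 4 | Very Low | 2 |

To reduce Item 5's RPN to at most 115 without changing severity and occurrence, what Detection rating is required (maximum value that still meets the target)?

2

Item 5: S=5, O=9, D=3 → current RPN = 135.
Fixed product = 45. Need 45 × D ≤ 115, so D ≤ 115/45 = 2.56.
Maximum integer Detection rating = 2 (gives RPN 90; D=3 would give 135 > 115).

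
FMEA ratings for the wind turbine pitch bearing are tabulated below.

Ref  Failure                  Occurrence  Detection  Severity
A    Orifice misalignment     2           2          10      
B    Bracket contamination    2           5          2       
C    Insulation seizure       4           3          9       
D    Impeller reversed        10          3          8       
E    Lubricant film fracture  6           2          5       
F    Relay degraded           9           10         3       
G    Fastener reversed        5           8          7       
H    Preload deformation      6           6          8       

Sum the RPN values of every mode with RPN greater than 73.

1186

RPN = Severity × Occurrence × Detection:
  A: 10 × 2 × 2 = 40
  B: 2 × 2 × 5 = 20
  C: 9 × 4 × 3 = 108
  D: 8 × 10 × 3 = 240
  E: 5 × 6 × 2 = 60
  F: 3 × 9 × 10 = 270
  G: 7 × 5 × 8 = 280
  H: 8 × 6 × 6 = 288
RPN > 73: C (108), D (240), F (270), G (280), H (288).
Sum: 108 + 240 + 270 + 280 + 288 = 1186.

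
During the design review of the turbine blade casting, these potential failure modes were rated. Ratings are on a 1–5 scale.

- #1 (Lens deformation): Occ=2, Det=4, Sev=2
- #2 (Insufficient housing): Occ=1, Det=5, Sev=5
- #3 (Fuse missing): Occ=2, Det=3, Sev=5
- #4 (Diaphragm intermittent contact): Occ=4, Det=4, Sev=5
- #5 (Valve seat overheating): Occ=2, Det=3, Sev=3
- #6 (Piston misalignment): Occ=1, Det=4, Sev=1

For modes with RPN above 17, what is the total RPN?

153

RPN = Severity × Occurrence × Detection:
  #1: 2 × 2 × 4 = 16
  #2: 5 × 1 × 5 = 25
  #3: 5 × 2 × 3 = 30
  #4: 5 × 4 × 4 = 80
  #5: 3 × 2 × 3 = 18
  #6: 1 × 1 × 4 = 4
RPN > 17: #2 (25), #3 (30), #4 (80), #5 (18).
Sum: 25 + 30 + 80 + 18 = 153.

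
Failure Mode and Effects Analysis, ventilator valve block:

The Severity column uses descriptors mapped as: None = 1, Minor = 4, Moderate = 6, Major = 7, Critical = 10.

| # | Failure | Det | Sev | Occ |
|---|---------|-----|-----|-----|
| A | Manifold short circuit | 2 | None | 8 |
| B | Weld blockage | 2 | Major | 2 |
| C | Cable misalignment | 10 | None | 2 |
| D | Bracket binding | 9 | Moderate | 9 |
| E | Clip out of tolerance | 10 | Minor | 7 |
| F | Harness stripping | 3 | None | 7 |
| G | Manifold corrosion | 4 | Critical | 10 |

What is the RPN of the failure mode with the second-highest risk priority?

400

RPN = Severity × Occurrence × Detection:
  A: 1 × 8 × 2 = 16
  B: 7 × 2 × 2 = 28
  C: 1 × 2 × 10 = 20
  D: 6 × 9 × 9 = 486
  E: 4 × 7 × 10 = 280
  F: 1 × 7 × 3 = 21
  G: 10 × 10 × 4 = 400
Sorted descending: 486, 400, 280, 28, 21, 20, 16.
The second-highest RPN is 400 (G).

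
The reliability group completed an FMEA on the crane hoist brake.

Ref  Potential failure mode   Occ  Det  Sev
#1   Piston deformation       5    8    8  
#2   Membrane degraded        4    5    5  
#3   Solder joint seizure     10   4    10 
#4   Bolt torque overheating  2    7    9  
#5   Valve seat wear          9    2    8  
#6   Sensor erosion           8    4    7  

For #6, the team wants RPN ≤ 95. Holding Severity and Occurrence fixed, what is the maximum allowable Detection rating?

1

#6: S=7, O=8, D=4 → current RPN = 224.
Fixed product = 56. Need 56 × D ≤ 95, so D ≤ 95/56 = 1.70.
Maximum integer Detection rating = 1 (gives RPN 56; D=2 would give 112 > 95).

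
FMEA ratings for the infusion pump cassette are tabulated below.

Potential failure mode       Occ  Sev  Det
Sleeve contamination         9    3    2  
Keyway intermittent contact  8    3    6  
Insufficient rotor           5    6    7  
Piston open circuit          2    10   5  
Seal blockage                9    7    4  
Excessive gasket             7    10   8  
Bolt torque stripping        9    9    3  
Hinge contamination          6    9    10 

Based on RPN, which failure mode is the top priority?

Excessive gasket

RPN = Severity × Occurrence × Detection:
  Sleeve contamination: 3 × 9 × 2 = 54
  Keyway intermittent contact: 3 × 8 × 6 = 144
  Insufficient rotor: 6 × 5 × 7 = 210
  Piston open circuit: 10 × 2 × 5 = 100
  Seal blockage: 7 × 9 × 4 = 252
  Excessive gasket: 10 × 7 × 8 = 560
  Bolt torque stripping: 9 × 9 × 3 = 243
  Hinge contamination: 9 × 6 × 10 = 540
Highest RPN is 560 → Excessive gasket.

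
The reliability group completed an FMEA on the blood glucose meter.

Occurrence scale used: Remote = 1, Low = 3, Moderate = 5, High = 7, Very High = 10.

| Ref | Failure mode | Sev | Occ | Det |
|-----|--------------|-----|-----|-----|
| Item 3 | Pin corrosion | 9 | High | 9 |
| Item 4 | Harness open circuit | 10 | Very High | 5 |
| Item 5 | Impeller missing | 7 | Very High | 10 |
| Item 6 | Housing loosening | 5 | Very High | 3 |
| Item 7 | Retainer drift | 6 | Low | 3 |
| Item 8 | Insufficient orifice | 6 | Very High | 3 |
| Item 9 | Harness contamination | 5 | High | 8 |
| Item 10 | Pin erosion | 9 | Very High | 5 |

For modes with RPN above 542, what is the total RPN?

RPN = Severity × Occurrence × Detection:
  Item 3: 9 × 7 × 9 = 567
  Item 4: 10 × 10 × 5 = 500
  Item 5: 7 × 10 × 10 = 700
  Item 6: 5 × 10 × 3 = 150
  Item 7: 6 × 3 × 3 = 54
  Item 8: 6 × 10 × 3 = 180
  Item 9: 5 × 7 × 8 = 280
  Item 10: 9 × 10 × 5 = 450
RPN > 542: Item 3 (567), Item 5 (700).
Sum: 567 + 700 = 1267.

1267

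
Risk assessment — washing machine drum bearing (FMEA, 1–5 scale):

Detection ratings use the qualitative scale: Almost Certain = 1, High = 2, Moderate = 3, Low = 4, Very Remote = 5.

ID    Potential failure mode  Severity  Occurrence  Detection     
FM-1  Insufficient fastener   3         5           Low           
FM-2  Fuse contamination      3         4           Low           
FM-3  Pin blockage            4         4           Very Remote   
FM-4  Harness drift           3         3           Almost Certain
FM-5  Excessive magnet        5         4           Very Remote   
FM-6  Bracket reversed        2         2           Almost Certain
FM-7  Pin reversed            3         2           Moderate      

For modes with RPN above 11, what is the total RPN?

306

RPN = Severity × Occurrence × Detection:
  FM-1: 3 × 5 × 4 = 60
  FM-2: 3 × 4 × 4 = 48
  FM-3: 4 × 4 × 5 = 80
  FM-4: 3 × 3 × 1 = 9
  FM-5: 5 × 4 × 5 = 100
  FM-6: 2 × 2 × 1 = 4
  FM-7: 3 × 2 × 3 = 18
RPN > 11: FM-1 (60), FM-2 (48), FM-3 (80), FM-5 (100), FM-7 (18).
Sum: 60 + 48 + 80 + 100 + 18 = 306.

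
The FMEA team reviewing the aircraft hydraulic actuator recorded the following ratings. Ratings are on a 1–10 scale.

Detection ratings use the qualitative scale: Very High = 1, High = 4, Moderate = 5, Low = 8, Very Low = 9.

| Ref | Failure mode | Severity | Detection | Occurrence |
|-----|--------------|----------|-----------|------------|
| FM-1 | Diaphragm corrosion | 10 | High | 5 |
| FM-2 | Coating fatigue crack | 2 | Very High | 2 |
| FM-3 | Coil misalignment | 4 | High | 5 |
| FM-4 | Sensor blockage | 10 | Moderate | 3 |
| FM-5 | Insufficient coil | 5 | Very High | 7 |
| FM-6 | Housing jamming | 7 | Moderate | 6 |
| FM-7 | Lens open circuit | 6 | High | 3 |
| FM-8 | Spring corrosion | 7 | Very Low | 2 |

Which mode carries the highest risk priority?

FM-6

RPN = Severity × Occurrence × Detection:
  FM-1: 10 × 5 × 4 = 200
  FM-2: 2 × 2 × 1 = 4
  FM-3: 4 × 5 × 4 = 80
  FM-4: 10 × 3 × 5 = 150
  FM-5: 5 × 7 × 1 = 35
  FM-6: 7 × 6 × 5 = 210
  FM-7: 6 × 3 × 4 = 72
  FM-8: 7 × 2 × 9 = 126
Highest RPN is 210 → FM-6.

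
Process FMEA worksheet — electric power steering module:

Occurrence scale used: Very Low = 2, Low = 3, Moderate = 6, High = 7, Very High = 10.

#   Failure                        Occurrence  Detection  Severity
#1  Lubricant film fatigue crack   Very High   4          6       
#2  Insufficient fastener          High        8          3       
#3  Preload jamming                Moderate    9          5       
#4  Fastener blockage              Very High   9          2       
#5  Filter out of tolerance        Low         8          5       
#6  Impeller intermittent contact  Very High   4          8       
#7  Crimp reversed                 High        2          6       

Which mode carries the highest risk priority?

#6

RPN = Severity × Occurrence × Detection:
  #1: 6 × 10 × 4 = 240
  #2: 3 × 7 × 8 = 168
  #3: 5 × 6 × 9 = 270
  #4: 2 × 10 × 9 = 180
  #5: 5 × 3 × 8 = 120
  #6: 8 × 10 × 4 = 320
  #7: 6 × 7 × 2 = 84
Highest RPN is 320 → #6.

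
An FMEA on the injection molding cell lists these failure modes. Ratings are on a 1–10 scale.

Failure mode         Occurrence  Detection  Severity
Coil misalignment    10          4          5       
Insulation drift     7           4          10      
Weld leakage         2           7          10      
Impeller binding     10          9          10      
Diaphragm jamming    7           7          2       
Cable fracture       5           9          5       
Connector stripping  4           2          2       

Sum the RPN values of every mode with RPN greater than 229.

RPN = Severity × Occurrence × Detection:
  Coil misalignment: 5 × 10 × 4 = 200
  Insulation drift: 10 × 7 × 4 = 280
  Weld leakage: 10 × 2 × 7 = 140
  Impeller binding: 10 × 10 × 9 = 900
  Diaphragm jamming: 2 × 7 × 7 = 98
  Cable fracture: 5 × 5 × 9 = 225
  Connector stripping: 2 × 4 × 2 = 16
RPN > 229: Insulation drift (280), Impeller binding (900).
Sum: 280 + 900 = 1180.

1180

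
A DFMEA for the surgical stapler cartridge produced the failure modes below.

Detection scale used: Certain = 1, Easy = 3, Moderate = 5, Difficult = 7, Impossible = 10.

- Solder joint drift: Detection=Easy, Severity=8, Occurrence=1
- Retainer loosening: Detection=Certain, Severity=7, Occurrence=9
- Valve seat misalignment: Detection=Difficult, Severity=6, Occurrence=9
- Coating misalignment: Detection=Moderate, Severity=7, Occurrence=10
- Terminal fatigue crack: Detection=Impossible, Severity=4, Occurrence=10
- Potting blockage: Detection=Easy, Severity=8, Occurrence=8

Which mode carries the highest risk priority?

Terminal fatigue crack

RPN = Severity × Occurrence × Detection:
  Solder joint drift: 8 × 1 × 3 = 24
  Retainer loosening: 7 × 9 × 1 = 63
  Valve seat misalignment: 6 × 9 × 7 = 378
  Coating misalignment: 7 × 10 × 5 = 350
  Terminal fatigue crack: 4 × 10 × 10 = 400
  Potting blockage: 8 × 8 × 3 = 192
Highest RPN is 400 → Terminal fatigue crack.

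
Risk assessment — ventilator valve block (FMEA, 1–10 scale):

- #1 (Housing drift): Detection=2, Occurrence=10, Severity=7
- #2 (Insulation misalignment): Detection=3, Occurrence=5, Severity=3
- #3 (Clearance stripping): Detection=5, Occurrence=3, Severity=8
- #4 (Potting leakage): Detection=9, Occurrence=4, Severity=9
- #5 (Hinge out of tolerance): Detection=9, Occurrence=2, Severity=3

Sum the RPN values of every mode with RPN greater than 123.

RPN = Severity × Occurrence × Detection:
  #1: 7 × 10 × 2 = 140
  #2: 3 × 5 × 3 = 45
  #3: 8 × 3 × 5 = 120
  #4: 9 × 4 × 9 = 324
  #5: 3 × 2 × 9 = 54
RPN > 123: #1 (140), #4 (324).
Sum: 140 + 324 = 464.

464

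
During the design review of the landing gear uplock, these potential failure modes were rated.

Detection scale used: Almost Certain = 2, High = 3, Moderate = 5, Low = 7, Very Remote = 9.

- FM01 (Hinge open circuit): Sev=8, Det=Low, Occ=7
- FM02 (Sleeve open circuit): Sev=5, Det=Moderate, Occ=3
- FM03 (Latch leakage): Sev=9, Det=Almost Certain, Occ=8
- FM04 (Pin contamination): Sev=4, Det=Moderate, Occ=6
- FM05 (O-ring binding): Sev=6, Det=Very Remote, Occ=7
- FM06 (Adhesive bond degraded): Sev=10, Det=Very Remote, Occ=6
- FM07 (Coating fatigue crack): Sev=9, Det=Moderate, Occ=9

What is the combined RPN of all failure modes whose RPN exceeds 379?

1337

RPN = Severity × Occurrence × Detection:
  FM01: 8 × 7 × 7 = 392
  FM02: 5 × 3 × 5 = 75
  FM03: 9 × 8 × 2 = 144
  FM04: 4 × 6 × 5 = 120
  FM05: 6 × 7 × 9 = 378
  FM06: 10 × 6 × 9 = 540
  FM07: 9 × 9 × 5 = 405
RPN > 379: FM01 (392), FM06 (540), FM07 (405).
Sum: 392 + 540 + 405 = 1337.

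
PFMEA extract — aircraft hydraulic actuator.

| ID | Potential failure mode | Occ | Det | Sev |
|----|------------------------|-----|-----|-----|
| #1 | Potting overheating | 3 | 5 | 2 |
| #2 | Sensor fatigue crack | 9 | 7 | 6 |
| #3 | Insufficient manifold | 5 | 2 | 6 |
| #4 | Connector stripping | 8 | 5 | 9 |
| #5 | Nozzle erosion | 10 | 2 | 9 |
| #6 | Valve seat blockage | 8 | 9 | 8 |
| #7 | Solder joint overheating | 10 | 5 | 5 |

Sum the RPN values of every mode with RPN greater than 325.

1314

RPN = Severity × Occurrence × Detection:
  #1: 2 × 3 × 5 = 30
  #2: 6 × 9 × 7 = 378
  #3: 6 × 5 × 2 = 60
  #4: 9 × 8 × 5 = 360
  #5: 9 × 10 × 2 = 180
  #6: 8 × 8 × 9 = 576
  #7: 5 × 10 × 5 = 250
RPN > 325: #2 (378), #4 (360), #6 (576).
Sum: 378 + 360 + 576 = 1314.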